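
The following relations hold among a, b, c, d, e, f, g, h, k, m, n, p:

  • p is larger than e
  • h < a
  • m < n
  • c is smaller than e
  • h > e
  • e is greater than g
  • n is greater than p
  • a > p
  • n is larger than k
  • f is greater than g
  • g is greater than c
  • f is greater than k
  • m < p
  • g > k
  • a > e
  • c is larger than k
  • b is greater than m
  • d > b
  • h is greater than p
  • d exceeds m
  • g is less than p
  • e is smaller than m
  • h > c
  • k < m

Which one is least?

Chaining upward from k: directly above it, c, g, m, f, n; then e, p, b, h, d; then a.
That covers every other element, and nothing is given below k, so k is the least.

k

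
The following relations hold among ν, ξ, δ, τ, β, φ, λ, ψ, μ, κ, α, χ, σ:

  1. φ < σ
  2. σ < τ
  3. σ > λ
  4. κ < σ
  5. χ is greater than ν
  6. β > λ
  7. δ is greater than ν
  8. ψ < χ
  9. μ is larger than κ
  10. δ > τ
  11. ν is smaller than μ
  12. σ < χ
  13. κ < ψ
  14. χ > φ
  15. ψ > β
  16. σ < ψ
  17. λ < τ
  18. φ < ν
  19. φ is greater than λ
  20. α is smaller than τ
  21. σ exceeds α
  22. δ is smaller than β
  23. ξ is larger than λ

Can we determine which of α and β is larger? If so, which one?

β

The relevant relations are α < σ; σ < τ; τ < δ; δ < β.
Chaining these gives α < σ < τ < δ < β.
So β is larger.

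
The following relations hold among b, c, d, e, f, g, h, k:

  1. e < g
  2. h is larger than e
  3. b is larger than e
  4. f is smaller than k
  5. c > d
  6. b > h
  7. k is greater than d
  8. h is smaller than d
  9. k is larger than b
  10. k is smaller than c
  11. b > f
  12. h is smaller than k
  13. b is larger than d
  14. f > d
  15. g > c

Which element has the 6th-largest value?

d

Piecing the relations together gives one ordering: e < h < d < f < b < k < c < g.
The 6th largest is d.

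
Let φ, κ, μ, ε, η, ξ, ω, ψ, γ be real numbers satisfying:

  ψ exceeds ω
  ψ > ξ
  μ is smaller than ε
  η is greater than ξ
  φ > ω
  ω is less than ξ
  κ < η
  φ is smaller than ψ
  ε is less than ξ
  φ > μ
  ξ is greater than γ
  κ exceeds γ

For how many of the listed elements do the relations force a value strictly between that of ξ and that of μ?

Chaining upward from μ reaches: φ, ε, ψ, η.
Chaining downward from ξ reaches: γ, ω, ε.
Strictly between μ and ξ are those in both lists: ε — 1 element.

1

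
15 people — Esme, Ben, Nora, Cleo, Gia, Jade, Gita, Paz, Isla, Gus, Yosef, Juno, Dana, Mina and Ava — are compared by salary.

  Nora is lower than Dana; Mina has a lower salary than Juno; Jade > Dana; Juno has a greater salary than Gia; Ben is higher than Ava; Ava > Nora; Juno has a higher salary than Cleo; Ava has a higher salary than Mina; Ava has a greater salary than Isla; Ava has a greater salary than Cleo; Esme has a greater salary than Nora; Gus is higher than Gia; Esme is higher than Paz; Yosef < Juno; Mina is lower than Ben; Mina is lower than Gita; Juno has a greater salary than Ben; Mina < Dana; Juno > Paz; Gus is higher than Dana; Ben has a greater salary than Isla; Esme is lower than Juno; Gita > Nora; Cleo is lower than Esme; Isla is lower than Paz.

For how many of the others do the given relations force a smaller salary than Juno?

10

The elements the relations force below Juno are Isla, Gia, Mina, Nora, Yosef, Cleo, Ava, Ben, Paz, Esme — no chain reaches any other.
That is 10.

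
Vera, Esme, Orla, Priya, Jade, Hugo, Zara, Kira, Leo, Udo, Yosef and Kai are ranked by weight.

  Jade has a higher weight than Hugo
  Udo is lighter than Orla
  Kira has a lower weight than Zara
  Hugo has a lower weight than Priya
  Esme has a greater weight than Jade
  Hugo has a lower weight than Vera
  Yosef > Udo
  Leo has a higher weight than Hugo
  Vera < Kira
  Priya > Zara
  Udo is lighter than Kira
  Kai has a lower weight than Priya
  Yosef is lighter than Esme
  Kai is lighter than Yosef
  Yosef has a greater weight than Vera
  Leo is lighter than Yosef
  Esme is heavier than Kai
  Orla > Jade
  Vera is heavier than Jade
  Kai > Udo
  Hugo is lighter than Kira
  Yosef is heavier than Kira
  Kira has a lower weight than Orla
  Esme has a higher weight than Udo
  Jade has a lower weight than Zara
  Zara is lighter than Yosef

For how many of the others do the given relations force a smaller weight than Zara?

5

Directly below Zara: Jade, Kira.
One step further: Udo, Hugo, Vera (5 so far).
Nothing else is reachable below Zara; 5 in all.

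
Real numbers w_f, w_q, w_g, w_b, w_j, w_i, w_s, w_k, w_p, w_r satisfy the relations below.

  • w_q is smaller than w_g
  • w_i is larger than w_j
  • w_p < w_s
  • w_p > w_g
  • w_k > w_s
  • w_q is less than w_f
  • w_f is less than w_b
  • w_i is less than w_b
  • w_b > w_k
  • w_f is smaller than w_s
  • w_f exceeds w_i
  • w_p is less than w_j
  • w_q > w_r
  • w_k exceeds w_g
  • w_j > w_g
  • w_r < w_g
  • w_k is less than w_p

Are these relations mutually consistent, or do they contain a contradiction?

inconsistent

Chaining the given relations yields w_p < w_j < w_i < w_f < w_s < w_k, so w_p < w_k. But one relation states w_k < w_p. These cannot both hold.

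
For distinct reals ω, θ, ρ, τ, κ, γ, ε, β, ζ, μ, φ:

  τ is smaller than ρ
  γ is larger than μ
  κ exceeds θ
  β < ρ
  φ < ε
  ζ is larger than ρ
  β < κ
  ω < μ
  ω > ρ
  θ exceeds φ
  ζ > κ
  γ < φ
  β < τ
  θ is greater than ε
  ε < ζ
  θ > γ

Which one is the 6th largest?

Piecing the relations together gives one ordering: β < τ < ρ < ω < μ < γ < φ < ε < θ < κ < ζ.
Counting 6 from the largest end gives γ.

γ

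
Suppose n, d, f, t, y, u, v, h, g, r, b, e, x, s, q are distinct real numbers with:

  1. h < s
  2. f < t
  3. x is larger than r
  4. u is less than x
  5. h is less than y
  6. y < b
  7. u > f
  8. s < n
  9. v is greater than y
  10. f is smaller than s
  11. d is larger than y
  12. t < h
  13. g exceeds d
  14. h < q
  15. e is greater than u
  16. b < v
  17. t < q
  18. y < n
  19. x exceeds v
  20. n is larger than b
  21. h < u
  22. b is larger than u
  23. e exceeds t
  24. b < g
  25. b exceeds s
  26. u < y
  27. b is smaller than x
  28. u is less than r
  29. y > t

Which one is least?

Chaining upward from f: directly above it, t, u, s; then h, r, y, b, q, n, e, x; then v, d, g.
That covers every other element, and nothing is given below f, so f is the least.

f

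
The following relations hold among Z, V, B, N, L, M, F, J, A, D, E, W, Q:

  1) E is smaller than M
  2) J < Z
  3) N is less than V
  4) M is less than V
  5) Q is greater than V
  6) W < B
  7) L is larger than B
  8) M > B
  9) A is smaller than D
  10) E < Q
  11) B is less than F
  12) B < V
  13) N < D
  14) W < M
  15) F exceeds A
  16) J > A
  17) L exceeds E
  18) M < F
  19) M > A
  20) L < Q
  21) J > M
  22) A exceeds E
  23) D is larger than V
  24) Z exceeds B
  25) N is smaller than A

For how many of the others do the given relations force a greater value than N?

8

From N the given relations immediately reach A, V, D.
From those, M, F, Q, J — 7 in total.
From those, Z — 8 in total.
Nothing else is reachable above N; 8 in all.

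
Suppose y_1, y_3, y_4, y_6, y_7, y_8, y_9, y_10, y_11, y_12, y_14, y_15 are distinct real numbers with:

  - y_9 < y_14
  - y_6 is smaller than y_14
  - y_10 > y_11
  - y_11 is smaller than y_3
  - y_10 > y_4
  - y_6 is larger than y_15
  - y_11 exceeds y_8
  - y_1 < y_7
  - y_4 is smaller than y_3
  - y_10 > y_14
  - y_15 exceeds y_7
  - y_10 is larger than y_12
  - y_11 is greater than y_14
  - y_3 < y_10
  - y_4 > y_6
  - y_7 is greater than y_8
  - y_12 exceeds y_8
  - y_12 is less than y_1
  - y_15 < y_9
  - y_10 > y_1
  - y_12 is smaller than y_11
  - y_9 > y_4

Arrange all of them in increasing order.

Nothing is placed below y_8, so it is least; from there y_8 < y_12; y_12 < y_1; y_1 < y_7; y_7 < y_15; y_15 < y_6; y_6 < y_4; y_4 < y_9; y_9 < y_14; y_14 < y_11; y_11 < y_3; y_3 < y_10, each given directly.

y_8 < y_12 < y_1 < y_7 < y_15 < y_6 < y_4 < y_9 < y_14 < y_11 < y_3 < y_10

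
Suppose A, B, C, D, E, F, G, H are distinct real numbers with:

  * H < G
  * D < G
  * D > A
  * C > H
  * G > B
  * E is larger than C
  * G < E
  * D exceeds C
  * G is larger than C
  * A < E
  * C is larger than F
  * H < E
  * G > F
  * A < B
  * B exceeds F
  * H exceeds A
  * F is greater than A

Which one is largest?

E

Chaining downward from E: directly below it, A, H, C, G; then F, B, D.
That covers every other element, and nothing is given above E, so E is the largest.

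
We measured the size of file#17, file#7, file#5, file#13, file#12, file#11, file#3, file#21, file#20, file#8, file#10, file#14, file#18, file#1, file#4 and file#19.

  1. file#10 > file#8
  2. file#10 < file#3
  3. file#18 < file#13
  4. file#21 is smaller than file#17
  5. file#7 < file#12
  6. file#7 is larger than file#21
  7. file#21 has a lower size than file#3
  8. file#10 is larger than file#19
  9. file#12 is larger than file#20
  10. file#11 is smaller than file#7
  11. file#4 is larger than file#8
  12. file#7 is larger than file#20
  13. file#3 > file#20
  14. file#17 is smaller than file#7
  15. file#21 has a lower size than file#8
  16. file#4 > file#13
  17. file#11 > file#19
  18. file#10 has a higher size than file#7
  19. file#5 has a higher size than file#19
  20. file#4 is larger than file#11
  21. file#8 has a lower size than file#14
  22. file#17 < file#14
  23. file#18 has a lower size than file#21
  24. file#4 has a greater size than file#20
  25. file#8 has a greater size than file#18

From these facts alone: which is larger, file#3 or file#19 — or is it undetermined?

file#3

file#19 < file#11 and file#11 < file#7 give file#19 < file#7.
Then file#7 < file#10 extends the chain to file#10.
Then file#10 < file#3 extends the chain to file#3.
So file#3 is larger.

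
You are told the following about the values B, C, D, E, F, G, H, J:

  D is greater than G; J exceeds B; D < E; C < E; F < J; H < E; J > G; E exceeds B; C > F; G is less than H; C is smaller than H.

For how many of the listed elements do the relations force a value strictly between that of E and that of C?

1

Chaining upward from C reaches: H.
Chaining downward from E reaches: G, F, D, H, B.
Strictly between C and E are those in both lists: H — 1 element.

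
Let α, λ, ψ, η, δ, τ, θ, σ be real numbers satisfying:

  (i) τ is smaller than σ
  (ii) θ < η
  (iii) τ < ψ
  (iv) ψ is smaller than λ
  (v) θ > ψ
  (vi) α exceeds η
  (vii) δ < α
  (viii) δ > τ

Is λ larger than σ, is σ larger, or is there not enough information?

undetermined

Following every chain through σ: below σ we get τ.
λ is not reached, and no chain runs the other way from λ to σ.
So the given relations leave the order of σ and λ undetermined.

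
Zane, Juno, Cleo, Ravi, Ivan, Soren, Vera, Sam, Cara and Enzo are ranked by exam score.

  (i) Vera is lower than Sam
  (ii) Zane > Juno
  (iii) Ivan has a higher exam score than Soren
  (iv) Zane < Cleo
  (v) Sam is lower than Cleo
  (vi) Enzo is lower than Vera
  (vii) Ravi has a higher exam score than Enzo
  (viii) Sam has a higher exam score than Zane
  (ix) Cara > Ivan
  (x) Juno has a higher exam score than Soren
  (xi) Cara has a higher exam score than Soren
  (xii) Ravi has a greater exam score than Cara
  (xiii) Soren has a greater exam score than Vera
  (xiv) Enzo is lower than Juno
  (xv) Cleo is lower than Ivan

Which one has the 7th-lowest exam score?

Chaining the given pairs: Enzo < Vera < Soren < Juno < Zane < Sam < Cleo < Ivan < Cara < Ravi.
The 7th smallest is Cleo.

Cleo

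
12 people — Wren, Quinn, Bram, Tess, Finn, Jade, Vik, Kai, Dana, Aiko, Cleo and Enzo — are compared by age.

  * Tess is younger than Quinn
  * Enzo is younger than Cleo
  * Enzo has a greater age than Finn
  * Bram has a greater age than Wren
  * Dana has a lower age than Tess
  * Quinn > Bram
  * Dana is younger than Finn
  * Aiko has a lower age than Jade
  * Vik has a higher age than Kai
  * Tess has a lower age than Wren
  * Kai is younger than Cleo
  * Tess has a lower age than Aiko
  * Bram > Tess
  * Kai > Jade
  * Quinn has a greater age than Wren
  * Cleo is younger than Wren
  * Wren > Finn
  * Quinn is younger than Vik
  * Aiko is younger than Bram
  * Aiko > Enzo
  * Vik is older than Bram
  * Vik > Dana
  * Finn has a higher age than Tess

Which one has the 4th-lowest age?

Enzo

Piecing the relations together gives one ordering: Dana < Tess < Finn < Enzo < Aiko < Jade < Kai < Cleo < Wren < Bram < Quinn < Vik.
The 4th smallest is Enzo.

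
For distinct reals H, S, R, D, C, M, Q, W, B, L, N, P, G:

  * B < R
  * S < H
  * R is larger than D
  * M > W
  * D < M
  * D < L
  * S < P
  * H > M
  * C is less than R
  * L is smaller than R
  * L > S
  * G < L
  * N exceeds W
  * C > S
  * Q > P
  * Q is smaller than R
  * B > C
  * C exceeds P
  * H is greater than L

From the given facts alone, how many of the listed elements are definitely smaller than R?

Directly below R: C, Q, D, B, L.
One step further: S, G, P (8 so far).
No other element is forced below R by the given relations, so the count is 8.

8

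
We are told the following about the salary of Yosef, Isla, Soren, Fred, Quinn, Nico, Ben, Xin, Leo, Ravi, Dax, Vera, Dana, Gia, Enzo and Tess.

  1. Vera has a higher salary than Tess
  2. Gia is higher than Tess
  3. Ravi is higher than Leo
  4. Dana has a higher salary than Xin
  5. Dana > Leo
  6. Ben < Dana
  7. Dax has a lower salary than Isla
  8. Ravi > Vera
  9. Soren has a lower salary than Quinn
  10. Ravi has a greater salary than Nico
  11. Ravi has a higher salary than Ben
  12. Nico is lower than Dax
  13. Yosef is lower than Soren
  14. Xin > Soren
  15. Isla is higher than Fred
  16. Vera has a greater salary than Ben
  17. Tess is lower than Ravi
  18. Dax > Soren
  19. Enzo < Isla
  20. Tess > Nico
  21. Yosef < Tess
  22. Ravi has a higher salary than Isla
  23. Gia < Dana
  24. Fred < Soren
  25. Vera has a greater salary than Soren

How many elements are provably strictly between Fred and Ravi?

4

Chaining upward from Fred reaches: Soren, Dax, Xin, Isla, Vera, Quinn, Dana.
Chaining downward from Ravi reaches: Enzo, Leo, Yosef, Ben, Soren, Nico, Tess, Dax, Isla, Vera.
Strictly between Fred and Ravi are those in both lists: Soren, Dax, Isla, Vera — 4 elements.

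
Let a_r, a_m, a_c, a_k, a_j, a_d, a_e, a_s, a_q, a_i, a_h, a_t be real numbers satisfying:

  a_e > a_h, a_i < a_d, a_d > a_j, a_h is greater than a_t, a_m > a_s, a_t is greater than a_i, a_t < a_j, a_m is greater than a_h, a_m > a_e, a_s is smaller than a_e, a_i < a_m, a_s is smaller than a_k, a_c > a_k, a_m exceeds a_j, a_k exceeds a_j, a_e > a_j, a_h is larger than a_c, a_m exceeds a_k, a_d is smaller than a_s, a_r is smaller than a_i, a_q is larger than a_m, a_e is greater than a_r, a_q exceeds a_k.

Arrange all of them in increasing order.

Each adjacent pair is fixed by a given relation: a_r < a_i; a_i < a_t; a_t < a_j; a_j < a_d; a_d < a_s; a_s < a_k; a_k < a_c; a_c < a_h; a_h < a_e; a_e < a_m; a_m < a_q. Chaining them end to end gives the full order.

a_r < a_i < a_t < a_j < a_d < a_s < a_k < a_c < a_h < a_e < a_m < a_q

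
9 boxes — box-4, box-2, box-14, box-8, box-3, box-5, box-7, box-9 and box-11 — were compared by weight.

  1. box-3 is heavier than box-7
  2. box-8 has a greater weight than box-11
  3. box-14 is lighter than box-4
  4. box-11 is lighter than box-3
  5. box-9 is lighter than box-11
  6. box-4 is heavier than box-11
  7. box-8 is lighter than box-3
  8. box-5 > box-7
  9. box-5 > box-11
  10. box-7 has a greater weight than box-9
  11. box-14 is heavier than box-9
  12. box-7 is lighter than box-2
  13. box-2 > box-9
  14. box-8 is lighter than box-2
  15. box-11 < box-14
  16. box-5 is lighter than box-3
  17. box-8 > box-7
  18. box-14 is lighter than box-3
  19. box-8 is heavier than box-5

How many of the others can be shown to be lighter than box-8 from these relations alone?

4

From box-8 the given relations immediately reach box-11, box-7, box-5.
From those, box-9 — 4 in total.
No other element is forced below box-8 by the given relations, so the count is 4.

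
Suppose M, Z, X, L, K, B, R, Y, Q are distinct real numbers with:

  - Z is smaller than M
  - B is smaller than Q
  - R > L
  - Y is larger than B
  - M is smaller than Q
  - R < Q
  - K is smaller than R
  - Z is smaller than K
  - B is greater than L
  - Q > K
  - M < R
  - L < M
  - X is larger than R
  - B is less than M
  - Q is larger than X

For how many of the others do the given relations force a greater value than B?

5

From B the given relations immediately reach M, Q, Y.
From those, R — 4 in total.
From those, X — 5 in total.
No other element is forced above B by the given relations, so the count is 5.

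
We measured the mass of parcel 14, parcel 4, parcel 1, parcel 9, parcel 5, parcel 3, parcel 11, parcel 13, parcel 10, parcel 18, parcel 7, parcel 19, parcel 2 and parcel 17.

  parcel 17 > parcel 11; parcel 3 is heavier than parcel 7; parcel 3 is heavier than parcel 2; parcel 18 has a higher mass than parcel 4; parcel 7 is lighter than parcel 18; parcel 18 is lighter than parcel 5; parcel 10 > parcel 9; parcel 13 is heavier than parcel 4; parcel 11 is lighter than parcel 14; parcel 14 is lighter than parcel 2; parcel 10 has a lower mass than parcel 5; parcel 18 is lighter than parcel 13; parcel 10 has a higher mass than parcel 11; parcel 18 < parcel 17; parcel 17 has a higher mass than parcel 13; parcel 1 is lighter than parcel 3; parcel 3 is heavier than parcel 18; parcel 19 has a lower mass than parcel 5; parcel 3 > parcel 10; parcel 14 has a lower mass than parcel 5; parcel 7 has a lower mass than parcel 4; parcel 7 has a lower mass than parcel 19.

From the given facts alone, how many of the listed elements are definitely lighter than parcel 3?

The elements the relations force below parcel 3 are parcel 7, parcel 4, parcel 11, parcel 1, parcel 18, parcel 9, parcel 10, parcel 14, parcel 2 — no chain reaches any other.
That is 9.

9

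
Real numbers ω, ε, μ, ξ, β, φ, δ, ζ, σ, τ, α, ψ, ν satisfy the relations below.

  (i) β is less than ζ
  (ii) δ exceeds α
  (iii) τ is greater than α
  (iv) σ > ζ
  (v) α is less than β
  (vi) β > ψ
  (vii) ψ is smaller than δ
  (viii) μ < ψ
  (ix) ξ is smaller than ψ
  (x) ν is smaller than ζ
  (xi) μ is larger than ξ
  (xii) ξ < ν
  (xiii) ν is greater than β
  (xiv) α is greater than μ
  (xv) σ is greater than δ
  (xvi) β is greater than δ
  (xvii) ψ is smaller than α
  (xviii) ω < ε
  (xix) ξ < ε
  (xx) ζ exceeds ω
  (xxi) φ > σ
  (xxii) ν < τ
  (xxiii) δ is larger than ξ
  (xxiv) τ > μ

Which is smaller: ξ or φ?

Link the given pairs in sequence: ξ < μ; μ < ψ; ψ < α; α < δ; δ < β; β < ν; ν < ζ; ζ < σ; σ < φ.
Together: ξ < μ < ψ < α < δ < β < ν < ζ < σ < φ.
So ξ < φ; ξ is the smaller of the two.

ξ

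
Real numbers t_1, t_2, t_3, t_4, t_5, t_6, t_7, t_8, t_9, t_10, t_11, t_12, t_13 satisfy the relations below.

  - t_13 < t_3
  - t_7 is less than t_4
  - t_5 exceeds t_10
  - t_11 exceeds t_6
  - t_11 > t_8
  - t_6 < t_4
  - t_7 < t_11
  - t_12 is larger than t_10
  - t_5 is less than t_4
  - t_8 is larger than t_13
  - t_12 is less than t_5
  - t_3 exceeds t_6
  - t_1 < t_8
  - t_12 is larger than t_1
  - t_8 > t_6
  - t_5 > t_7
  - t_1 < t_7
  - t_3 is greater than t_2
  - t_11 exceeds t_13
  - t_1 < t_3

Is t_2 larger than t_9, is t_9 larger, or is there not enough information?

undetermined

Following every chain through t_9: nothing is chained to t_9.
t_2 is not reached, and no chain runs the other way from t_2 to t_9.
So the given relations leave the order of t_9 and t_2 undetermined.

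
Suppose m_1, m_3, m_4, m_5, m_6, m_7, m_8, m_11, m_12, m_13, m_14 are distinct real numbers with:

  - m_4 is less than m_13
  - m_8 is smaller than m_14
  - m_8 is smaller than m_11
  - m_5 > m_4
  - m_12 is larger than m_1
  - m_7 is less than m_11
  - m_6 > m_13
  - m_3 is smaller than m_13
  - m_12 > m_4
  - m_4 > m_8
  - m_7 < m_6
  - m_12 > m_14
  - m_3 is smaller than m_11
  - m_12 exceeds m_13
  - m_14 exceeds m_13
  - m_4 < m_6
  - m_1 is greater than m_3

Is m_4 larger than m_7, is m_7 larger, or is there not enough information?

Following every chain through m_7: above m_7 we get m_11, m_6.
m_4 is not reached, and no chain runs the other way from m_4 to m_7.
So the given relations leave the order of m_7 and m_4 undetermined.

undetermined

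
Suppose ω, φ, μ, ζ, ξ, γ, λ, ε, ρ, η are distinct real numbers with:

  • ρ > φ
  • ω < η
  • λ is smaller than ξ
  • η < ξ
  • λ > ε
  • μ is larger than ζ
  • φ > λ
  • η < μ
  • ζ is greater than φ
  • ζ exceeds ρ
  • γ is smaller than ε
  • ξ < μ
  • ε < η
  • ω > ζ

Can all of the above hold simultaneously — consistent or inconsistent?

Every relation is compatible with γ < ε < λ < φ < ρ < ζ < ω < η < ξ < μ; the set is consistent.

consistent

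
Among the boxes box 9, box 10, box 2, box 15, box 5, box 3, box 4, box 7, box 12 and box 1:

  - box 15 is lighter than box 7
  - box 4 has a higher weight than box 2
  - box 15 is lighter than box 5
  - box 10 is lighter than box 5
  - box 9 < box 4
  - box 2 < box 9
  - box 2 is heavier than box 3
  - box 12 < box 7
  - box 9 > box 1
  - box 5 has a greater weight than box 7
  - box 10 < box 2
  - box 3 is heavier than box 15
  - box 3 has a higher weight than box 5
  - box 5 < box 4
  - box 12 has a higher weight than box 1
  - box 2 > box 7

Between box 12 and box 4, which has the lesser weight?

Following the relations from box 12: box 12 < box 7 < box 5 < box 3 < box 2 < box 9 < box 4.
So box 12 < box 4; box 12 is the lighter of the two.

box 12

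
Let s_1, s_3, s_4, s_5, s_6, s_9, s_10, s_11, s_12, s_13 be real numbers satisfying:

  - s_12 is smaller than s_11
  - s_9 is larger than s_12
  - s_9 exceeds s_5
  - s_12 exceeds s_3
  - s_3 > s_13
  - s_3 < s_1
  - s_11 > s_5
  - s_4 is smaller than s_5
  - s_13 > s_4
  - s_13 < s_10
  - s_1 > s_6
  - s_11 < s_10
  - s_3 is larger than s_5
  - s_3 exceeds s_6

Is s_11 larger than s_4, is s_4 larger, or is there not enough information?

s_11

Chaining the given relations: s_4 < s_13 < s_3 < s_12 < s_11.
So s_11 is larger.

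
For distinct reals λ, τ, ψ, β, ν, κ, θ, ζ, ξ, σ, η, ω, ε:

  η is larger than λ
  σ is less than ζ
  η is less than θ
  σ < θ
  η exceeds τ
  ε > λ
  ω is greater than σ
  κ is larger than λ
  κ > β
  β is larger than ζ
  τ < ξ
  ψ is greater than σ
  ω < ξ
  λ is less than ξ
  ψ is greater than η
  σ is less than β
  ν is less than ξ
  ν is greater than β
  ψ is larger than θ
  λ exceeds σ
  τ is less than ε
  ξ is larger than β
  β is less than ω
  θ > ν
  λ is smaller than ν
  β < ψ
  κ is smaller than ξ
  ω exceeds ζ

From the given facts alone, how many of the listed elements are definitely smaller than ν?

From ν the given relations immediately reach λ, β.
From those, σ, ζ — 4 in total.
No other element is forced below ν by the given relations, so the count is 4.

4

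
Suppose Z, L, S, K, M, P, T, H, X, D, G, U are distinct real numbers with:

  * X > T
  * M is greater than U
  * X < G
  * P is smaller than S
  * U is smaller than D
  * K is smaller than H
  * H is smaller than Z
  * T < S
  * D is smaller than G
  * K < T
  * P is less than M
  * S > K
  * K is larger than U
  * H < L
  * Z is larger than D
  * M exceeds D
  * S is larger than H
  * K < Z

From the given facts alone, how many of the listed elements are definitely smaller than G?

5

From G the given relations immediately reach D, X.
From those, U, T — 4 in total.
From those, K — 5 in total.
No other element is forced below G by the given relations, so the count is 5.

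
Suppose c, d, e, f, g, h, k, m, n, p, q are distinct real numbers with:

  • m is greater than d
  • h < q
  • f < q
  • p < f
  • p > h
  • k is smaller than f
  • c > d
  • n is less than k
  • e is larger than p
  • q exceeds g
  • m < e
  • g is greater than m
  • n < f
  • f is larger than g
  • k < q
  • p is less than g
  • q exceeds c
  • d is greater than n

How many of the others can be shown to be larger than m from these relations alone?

Directly above m: g, e.
One step further: f, q (4 so far).
No other element is forced above m by the given relations, so the count is 4.

4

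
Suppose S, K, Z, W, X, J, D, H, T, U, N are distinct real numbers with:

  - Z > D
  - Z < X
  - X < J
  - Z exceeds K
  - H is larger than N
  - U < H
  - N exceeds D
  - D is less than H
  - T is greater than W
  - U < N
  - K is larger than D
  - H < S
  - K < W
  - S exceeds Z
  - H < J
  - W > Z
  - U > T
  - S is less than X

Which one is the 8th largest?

W

Chaining the given pairs: D < K < Z < W < T < U < N < H < S < X < J.
The 8th largest is W.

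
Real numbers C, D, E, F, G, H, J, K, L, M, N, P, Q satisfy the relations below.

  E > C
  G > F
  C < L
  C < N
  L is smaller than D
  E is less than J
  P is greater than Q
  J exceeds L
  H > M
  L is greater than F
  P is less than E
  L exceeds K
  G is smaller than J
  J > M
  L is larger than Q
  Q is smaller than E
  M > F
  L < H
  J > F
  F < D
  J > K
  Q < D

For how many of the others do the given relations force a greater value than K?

4

Directly above K: L, J.
One step further: D, H (4 so far).
Nothing else is reachable above K; 4 in all.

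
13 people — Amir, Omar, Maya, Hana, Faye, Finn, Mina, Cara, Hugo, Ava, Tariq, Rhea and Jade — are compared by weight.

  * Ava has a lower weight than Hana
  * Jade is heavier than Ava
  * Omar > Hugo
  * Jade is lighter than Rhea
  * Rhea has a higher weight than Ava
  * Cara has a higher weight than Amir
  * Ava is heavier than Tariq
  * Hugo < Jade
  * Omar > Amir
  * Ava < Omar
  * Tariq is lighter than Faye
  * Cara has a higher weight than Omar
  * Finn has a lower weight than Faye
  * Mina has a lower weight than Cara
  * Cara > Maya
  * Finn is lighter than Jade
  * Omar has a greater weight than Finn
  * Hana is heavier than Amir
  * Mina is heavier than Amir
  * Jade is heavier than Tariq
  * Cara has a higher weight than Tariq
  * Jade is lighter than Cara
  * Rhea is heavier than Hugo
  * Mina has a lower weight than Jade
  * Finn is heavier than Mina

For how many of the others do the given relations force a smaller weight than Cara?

From Cara the given relations immediately reach Amir, Tariq, Mina, Maya, Jade, Omar.
From those, Ava, Hugo, Finn — 9 in total.
Nothing else is reachable below Cara; 9 in all.

9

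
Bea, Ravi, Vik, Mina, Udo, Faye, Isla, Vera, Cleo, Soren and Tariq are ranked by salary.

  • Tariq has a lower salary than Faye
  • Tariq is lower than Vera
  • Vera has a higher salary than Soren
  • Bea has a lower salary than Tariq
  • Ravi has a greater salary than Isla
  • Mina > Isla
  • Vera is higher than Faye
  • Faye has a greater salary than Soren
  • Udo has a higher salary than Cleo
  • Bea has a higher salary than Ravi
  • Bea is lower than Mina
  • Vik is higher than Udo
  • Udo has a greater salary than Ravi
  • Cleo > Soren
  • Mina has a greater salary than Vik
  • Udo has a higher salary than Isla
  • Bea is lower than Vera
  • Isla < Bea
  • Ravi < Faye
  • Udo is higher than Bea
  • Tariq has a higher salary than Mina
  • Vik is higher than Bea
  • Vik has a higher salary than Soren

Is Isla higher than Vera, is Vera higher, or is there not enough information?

Isla < Ravi and Ravi < Bea give Isla < Bea.
With Bea < Udo: Isla < Ravi < Bea < Udo.
Then Udo < Vik extends the chain to Vik.
Then Vik < Mina extends the chain to Mina.
With Mina < Tariq: Isla < Ravi < Bea < Udo < Vik < Mina < Tariq.
Then Tariq < Faye extends the chain to Faye.
With Faye < Vera: Isla < Ravi < Bea < Udo < Vik < Mina < Tariq < Faye < Vera.
So Vera is higher.

Vera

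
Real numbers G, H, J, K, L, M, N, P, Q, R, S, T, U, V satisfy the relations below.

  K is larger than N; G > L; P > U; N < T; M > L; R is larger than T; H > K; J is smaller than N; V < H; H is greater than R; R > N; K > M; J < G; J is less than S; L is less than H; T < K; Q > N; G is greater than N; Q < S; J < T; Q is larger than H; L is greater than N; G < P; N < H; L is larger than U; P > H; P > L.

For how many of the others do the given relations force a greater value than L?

The elements the relations force above L are M, G, K, H, Q, S, P — no chain reaches any other.
That is 7.

7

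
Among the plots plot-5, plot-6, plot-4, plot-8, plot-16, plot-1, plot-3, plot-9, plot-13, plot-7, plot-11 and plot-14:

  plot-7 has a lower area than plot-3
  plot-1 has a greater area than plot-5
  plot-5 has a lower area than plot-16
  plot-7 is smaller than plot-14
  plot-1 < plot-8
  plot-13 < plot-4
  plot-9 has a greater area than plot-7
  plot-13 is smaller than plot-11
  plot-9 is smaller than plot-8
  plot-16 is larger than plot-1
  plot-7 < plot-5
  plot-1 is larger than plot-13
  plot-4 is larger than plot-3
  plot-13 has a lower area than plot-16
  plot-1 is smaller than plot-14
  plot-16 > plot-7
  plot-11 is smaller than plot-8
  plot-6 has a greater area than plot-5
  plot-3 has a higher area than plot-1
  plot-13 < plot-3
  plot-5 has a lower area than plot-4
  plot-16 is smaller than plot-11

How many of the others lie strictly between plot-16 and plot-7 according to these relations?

2

The relations place plot-7 below plot-16. An element lies strictly between them when it is forced above plot-7 and also forced below plot-16.
Above plot-7: {plot-5, plot-1, plot-3, plot-4, plot-14, plot-6, plot-11, plot-9, plot-8}. Below plot-16: {plot-13, plot-5, plot-1}.
Intersection: {plot-5, plot-1} — 2.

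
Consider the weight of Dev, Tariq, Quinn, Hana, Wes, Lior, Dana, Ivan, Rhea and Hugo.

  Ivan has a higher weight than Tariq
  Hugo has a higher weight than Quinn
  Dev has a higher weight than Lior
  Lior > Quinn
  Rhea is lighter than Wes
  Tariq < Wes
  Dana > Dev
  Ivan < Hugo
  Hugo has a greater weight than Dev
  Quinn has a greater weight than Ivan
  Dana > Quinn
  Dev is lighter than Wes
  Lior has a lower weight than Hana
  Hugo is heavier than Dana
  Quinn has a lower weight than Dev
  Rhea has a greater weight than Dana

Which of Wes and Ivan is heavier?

Wes

Link the given pairs in sequence: Ivan < Quinn; Quinn < Lior; Lior < Dev; Dev < Dana; Dana < Rhea; Rhea < Wes.
Together: Ivan < Quinn < Lior < Dev < Dana < Rhea < Wes.
So Ivan < Wes; Wes is the heavier of the two.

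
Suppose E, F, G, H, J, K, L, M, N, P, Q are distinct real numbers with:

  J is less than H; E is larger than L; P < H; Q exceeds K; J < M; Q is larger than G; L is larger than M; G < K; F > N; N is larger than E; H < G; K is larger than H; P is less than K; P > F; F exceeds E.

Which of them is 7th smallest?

P

The consecutive relations fix a unique order: J < M < L < E < N < F < P < H < G < K < Q.
Counting 7 from the smallest end gives P.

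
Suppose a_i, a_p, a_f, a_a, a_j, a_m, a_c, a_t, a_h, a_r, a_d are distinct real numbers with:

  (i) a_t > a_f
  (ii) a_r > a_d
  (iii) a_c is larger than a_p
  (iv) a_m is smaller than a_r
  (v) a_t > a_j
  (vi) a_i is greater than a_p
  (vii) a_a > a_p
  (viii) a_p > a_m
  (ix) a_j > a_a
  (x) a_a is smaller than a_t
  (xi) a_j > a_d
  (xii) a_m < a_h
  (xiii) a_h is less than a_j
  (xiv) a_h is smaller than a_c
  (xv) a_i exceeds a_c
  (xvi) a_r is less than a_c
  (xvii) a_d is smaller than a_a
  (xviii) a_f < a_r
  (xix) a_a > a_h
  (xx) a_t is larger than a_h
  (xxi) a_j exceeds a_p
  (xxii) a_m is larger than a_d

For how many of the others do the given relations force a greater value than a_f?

4

The elements the relations force above a_f are a_t, a_r, a_c, a_i — no chain reaches any other.
That is 4.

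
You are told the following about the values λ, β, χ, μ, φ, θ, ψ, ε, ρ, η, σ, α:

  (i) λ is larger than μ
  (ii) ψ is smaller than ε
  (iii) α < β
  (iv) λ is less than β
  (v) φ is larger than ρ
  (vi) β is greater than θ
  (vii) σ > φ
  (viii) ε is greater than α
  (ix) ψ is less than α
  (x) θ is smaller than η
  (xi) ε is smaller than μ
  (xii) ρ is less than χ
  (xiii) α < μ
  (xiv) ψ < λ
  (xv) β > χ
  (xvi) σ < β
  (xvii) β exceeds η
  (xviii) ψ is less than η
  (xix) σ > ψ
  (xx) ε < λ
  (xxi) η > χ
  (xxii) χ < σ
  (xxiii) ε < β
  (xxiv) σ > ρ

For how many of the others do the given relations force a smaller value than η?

The elements the relations force below η are ψ, ρ, θ, χ — no chain reaches any other.
That is 4.

4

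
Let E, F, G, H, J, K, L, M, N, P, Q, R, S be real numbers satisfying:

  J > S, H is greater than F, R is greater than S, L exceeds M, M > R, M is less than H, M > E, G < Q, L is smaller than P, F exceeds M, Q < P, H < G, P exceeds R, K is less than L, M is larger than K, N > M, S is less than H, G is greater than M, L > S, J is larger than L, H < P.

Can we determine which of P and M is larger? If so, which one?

P

M < F and F < H give M < H.
With H < G: M < F < H < G.
With G < Q: M < F < H < G < Q.
With Q < P: M < F < H < G < Q < P.
So P is larger.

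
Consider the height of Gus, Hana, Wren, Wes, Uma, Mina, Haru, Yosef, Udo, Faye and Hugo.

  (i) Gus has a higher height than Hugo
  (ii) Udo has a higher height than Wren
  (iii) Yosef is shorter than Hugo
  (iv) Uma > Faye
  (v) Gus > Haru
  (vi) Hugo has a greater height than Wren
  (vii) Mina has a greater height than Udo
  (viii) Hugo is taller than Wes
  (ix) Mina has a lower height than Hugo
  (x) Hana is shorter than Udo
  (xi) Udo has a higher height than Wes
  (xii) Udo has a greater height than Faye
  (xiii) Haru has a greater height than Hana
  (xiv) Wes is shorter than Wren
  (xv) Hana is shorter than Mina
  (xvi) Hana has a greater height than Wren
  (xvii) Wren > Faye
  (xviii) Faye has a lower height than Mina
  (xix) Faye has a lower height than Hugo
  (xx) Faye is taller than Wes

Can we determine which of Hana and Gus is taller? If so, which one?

Gus

Link the given pairs in sequence: Hana < Udo; Udo < Mina; Mina < Hugo; Hugo < Gus.
Chaining these gives Hana < Udo < Mina < Hugo < Gus.
So Gus is taller.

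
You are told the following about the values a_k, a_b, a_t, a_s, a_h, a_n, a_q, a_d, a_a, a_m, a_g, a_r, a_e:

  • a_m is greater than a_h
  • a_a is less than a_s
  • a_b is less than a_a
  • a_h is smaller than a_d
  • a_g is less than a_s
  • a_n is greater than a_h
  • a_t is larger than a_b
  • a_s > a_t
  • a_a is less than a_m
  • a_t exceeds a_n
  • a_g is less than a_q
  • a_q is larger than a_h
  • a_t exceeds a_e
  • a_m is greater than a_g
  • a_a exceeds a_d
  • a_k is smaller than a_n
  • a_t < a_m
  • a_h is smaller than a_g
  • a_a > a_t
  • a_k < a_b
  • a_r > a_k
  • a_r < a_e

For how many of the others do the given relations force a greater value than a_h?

From a_h the given relations immediately reach a_d, a_g, a_n, a_q, a_m.
From those, a_t, a_a, a_s — 8 in total.
No other element is forced above a_h by the given relations, so the count is 8.

8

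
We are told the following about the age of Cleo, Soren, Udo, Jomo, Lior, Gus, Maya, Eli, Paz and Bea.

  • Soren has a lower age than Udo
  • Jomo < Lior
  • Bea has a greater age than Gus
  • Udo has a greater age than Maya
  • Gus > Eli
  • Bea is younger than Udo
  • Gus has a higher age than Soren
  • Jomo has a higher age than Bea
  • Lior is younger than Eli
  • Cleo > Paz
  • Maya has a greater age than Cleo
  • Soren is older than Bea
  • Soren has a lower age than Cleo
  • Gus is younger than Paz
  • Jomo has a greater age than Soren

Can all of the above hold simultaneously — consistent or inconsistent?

inconsistent

We have Gus < Bea stated directly, yet also Bea < Soren < Jomo < Lior < Eli < Gus by chaining the others — so Bea < Gus. Contradiction.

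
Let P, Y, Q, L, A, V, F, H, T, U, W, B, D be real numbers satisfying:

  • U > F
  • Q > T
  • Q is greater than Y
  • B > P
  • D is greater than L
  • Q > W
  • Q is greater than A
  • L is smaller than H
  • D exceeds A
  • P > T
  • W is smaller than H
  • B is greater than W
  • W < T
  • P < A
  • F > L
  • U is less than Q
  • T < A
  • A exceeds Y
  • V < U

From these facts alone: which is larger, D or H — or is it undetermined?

undetermined

Following every chain through H: below H we get W, L.
D is not reached, and no chain runs the other way from D to H.
So the given relations leave the order of H and D undetermined.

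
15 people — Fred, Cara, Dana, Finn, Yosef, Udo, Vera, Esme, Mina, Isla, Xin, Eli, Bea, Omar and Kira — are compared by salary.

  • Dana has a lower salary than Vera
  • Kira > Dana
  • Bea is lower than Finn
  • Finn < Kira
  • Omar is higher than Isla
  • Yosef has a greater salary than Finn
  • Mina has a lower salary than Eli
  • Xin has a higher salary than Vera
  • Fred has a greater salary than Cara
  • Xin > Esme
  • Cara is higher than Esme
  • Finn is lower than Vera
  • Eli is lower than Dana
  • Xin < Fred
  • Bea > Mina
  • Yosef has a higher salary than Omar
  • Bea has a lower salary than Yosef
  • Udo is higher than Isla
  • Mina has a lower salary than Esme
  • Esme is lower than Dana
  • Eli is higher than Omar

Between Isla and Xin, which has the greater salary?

Xin

Following the relations from Isla: Isla < Omar < Eli < Dana < Vera < Xin.
So Isla < Xin; Xin is the higher of the two.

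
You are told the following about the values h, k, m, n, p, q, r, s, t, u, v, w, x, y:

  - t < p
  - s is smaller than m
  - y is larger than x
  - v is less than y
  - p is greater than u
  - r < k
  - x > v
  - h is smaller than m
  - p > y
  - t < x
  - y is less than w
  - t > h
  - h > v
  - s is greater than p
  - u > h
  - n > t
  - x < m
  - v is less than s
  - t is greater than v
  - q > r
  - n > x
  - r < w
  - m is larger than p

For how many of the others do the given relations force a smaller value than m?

8

Directly below m: h, x, p, s.
One step further: v, t, u, y (8 so far).
Nothing else is reachable below m; 8 in all.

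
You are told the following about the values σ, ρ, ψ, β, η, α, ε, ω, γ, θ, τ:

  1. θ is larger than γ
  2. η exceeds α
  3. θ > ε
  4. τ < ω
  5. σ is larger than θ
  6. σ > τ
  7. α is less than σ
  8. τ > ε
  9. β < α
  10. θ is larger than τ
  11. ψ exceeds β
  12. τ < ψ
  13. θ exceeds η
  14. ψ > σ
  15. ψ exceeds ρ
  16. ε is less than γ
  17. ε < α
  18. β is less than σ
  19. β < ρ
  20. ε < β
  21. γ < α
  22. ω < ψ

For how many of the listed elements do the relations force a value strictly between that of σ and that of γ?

Chaining upward from γ reaches: α, η, θ, ψ.
Chaining downward from σ reaches: ε, β, τ, α, η, θ.
Strictly between γ and σ are those in both lists: α, η, θ — 3 elements.

3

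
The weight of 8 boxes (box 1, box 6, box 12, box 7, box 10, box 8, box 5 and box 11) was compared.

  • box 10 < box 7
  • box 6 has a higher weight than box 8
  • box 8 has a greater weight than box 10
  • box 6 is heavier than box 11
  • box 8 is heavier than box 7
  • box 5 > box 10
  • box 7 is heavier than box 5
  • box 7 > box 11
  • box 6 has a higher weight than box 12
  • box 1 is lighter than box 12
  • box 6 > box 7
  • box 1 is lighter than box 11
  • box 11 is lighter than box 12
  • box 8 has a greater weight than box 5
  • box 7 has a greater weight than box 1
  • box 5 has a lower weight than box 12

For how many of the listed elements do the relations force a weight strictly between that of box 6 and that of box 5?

The relations place box 5 below box 6. An element lies strictly between them when it is forced above box 5 and also forced below box 6.
Above box 5: {box 7, box 12, box 8}. Below box 6: {box 1, box 11, box 10, box 7, box 12, box 8}.
Intersection: {box 7, box 12, box 8} — 3.

3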